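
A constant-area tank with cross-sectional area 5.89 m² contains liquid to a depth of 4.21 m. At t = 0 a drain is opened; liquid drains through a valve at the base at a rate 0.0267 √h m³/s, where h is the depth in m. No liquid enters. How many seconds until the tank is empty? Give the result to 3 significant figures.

905 s

A dh/dt = −Q_out = −0.0267 √h.
Separate and integrate: 2(√h − √h₀) = −(0.0267/A) t.
Tank is empty when √h = 0: t_empty = 2A√h₀/0.0267.
t_empty = 2·5.89·√4.21/0.0267 = 11.780·2.0518/0.0267 = 905.26 s.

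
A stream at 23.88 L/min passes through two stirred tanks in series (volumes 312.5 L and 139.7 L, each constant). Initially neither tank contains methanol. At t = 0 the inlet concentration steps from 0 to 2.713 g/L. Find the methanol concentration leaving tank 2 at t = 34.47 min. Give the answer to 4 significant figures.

2.367 g/L

Each tank obeys Vᵢ dCᵢ/dt = Q(Cᵢ₋₁ − Cᵢ), so τᵢ = Vᵢ/Q.
τ₁ = 312.5/23.88 = 13.0863 min; τ₂ = 139.7/23.88 = 5.85008 min.
Solving the cascade with C₁(0)=C₂(0)=0 gives C₂(t) = C_in[1 − (τ₁ e^(−t/τ₁) − τ₂ e^(−t/τ₂))/(τ₁ − τ₂)].
At t = 34.47: e^(−t/τ₁) = 0.0717865, e^(−t/τ₂) = 0.00276083.
C₂ = 2.713·[1 − (13.0863·0.0717865 − 5.85008·0.00276083)/(7.23618)] = 2.713·0.872410 = 2.36685 g/L.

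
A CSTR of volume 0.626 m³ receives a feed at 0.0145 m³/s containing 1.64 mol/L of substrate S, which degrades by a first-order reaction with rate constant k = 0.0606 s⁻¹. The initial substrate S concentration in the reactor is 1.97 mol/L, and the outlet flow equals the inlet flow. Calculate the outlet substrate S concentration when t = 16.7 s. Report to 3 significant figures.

0.828 mol/L

Species balance: V dC/dt = Q C_in − Q C − k V C.
dC/dt = (Q/V) C_in − (Q/V + k) C; effective rate a = Q/V + k = 0.023163 + 0.0606 = 0.083763 s⁻¹.
C_ss = Q C_in/(Q + kV) = 0.45351 mol/L; C(t) = C_ss + (C₀ − C_ss) e^(−a t).
C(16.7) = 0.45351 + (1.5165)·e^(−0.083763·16.7) = 0.45351 + (1.5165)·0.24688 = 0.82790 mol/L.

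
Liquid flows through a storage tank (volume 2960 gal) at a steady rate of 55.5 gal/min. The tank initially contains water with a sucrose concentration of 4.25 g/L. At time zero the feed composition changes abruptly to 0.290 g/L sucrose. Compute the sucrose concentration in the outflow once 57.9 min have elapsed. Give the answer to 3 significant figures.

1.63 g/L

Accumulation = in − out for the solute gives V dC/dt = Q(C_in − C).
Time constant τ = V/Q = 2960/55.5 = 53.333 min.
Integrating: C(t) = C_in + (C₀ − C_in) e^(−t/τ).
C(57.9) = 0.290 + (4.25 − 0.290)·e^(−57.9/53.333) = 0.290 + (3.9600)·0.33769 = 1.6273 g/L.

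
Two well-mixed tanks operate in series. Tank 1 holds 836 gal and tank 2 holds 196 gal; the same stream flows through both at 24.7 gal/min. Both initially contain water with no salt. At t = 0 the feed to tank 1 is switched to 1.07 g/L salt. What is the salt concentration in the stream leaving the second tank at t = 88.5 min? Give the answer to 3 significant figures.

Time constants: τᵢ = Vᵢ/Q for each well-mixed tank.
τ₁ = 836/24.7 = 33.846 min; τ₂ = 196/24.7 = 7.9352 min.
Tank 1: C₁ = C_in(1 − e^(−t/τ₁)). Tank 2 (τ₁ ≠ τ₂): C₂ = C_in[1 − (τ₁ e^(−t/τ₁) − τ₂ e^(−t/τ₂))/(τ₁ − τ₂)].
At t = 88.5: e^(−t/τ₁) = 0.073184, e^(−t/τ₂) = 1.4335e-05.
C₂ = 1.07·[1 − (33.846·0.073184 − 7.9352·1.4335e-05)/(25.911)] = 1.07·0.90441 = 0.96772 g/L.

0.968 g/L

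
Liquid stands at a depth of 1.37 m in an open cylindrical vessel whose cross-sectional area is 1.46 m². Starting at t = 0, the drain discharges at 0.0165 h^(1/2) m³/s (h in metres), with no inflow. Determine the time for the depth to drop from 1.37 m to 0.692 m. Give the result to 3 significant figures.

A dh/dt = −Q_out = −0.0165 √h.
Separate and integrate: 2(√h − √h₀) = −(0.0165/A) t.
t = 2A(√h₀ − √h)/0.0165 = 2·1.46·(√1.37 − √0.692)/0.0165
  = 2.9200 × (1.1705 − 0.83187) / 0.0165 = 59.923 s.

59.9 s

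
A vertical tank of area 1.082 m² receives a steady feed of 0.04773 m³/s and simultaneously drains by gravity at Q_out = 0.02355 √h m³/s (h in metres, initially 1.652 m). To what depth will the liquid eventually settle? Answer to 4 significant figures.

Level balance: A dh/dt = 0.04773 − 0.02355 √h. Setting dh/dt = 0:
Q_in = 0.02355 √h_ss ⇒ √h_ss = 0.04773/0.02355 = 2.02675.
h_ss = 2.02675² = 4.10772 m. (Since h₀ = 1.652 m < h_ss, the level will rise toward this value.)

4.108 m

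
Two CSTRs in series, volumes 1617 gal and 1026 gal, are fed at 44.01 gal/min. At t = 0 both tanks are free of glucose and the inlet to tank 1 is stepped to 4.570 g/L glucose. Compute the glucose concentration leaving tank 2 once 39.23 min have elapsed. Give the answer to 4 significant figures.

Species balance on tank i: dCᵢ/dt = (Cᵢ₋₁ − Cᵢ)/τᵢ with τᵢ = Vᵢ/Q.
τ₁ = 1617/44.01 = 36.7416 min; τ₂ = 1026/44.01 = 23.3129 min.
Solving the cascade with C₁(0)=C₂(0)=0 gives C₂(t) = C_in[1 − (τ₁ e^(−t/τ₁) − τ₂ e^(−t/τ₂))/(τ₁ − τ₂)].
At t = 39.23: e^(−t/τ₁) = 0.343790, e^(−t/τ₂) = 0.185860.
C₂ = 4.570·[1 − (36.7416·0.343790 − 23.3129·0.185860)/(13.4288)] = 4.570·0.382039 = 1.74592 g/L.

1.746 g/L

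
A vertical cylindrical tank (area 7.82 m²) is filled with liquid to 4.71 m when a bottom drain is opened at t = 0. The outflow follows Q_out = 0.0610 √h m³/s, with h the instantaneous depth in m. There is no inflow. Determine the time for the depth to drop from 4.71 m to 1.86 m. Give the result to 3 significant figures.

A dh/dt = −Q_out = −0.0610 √h.
∫ h^(−1/2) dh = −(0.0610/A) ∫ dt, giving 2√h = 2√h₀ − (0.0610/A) t.
t = 2A(√h₀ − √h)/0.0610 = 2·7.82·(√4.71 − √1.86)/0.0610
  = 15.640 × (2.1703 − 1.3638) / 0.0610 = 206.76 s.

207 s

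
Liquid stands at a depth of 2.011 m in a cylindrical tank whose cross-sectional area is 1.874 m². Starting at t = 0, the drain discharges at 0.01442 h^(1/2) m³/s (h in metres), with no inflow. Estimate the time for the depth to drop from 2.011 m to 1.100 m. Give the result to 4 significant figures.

95.98 s

With no inflow, A dh/dt = −0.01442 √h.
Separate and integrate: 2(√h − √h₀) = −(0.01442/A) t.
t = 2A(√h₀ − √h)/0.01442 = 2·1.874·(√2.011 − √1.100)/0.01442
  = 3.74800 × (1.41810 − 1.04881) / 0.01442 = 95.9843 s.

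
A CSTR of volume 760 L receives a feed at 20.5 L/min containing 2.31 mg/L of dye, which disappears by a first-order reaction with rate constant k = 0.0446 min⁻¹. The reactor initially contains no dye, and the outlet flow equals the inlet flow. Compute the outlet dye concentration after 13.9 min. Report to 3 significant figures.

0.549 mg/L

Accumulation = in − out − consumed: V dC/dt = Q C_in − Q C − k V C.
This is linear with rate a = Q/V + k = 0.071574 min⁻¹.
C_ss = Q C_in/(Q + kV) = 0.87056 mg/L; C(t) = C_ss + (C₀ − C_ss) e^(−a t).
C(13.9) = 0.87056 + (-0.87056)·e^(−0.071574·13.9) = 0.87056 + (-0.87056)·0.36977 = 0.54865 mg/L.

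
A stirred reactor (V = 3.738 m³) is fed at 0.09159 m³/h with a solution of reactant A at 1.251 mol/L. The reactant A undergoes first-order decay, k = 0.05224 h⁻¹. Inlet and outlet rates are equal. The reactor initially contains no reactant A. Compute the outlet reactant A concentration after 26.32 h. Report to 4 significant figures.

0.3464 mol/L

Accumulation = in − out − consumed: V dC/dt = Q C_in − Q C − k V C.
dC/dt = (Q/V) C_in − (Q/V + k) C; effective rate a = Q/V + k = 0.0245024 + 0.05224 = 0.0767424 h⁻¹.
C_ss = Q C_in/(Q + kV) = 0.399421 mol/L; C(t) = C_ss + (C₀ − C_ss) e^(−a t).
C(26.32) = 0.399421 + (-0.399421)·e^(−0.0767424·26.32) = 0.399421 + (-0.399421)·0.132674 = 0.346428 mol/L.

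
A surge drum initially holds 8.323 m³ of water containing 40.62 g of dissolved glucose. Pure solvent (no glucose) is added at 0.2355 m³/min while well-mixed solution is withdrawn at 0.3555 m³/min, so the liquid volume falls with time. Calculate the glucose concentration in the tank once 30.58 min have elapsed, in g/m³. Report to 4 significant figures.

Total volume: dV/dt = Q_in − Q_out = -0.120000 m³/min, so V(t) = 8.323 − 0.120000 t and V(30.58) = 4.65340 m³.
Species balance (pure solvent in): dm/dt = −Q_out · m/V(t).
dm/m = −Q_out dt/(V₀ − 0.120000 t); integrating gives ln(m/m₀) = −(Q_out/(Q_in−Q_out)) ln(V/V₀).
m = m₀ (V₀/V)^(Q_out/(Q_in−Q_out)) = 40.62 × (8.323/4.65340)^(-2.96250) = 7.25572 g.
C = m/V = 7.25572/4.65340 = 1.55923 g/m³.

1.559 g/m³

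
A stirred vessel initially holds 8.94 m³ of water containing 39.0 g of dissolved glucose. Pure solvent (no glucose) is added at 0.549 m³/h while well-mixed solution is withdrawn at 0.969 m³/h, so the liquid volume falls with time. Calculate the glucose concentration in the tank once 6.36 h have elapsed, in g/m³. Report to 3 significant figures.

Total volume: dV/dt = Q_in − Q_out = -0.42000 m³/h, so V(t) = 8.94 − 0.42000 t and V(6.36) = 6.2688 m³.
No glucose enters, so dm/dt = −Q_out · (m/V).
Separate: dm/m = −Q_out dt/V(t) ⇒ ln(m/m₀) = −(Q_out/(Q_in−Q_out)) ln(V/V₀).
m = m₀ (V₀/V)^(Q_out/(Q_in−Q_out)) = 39.0 × (8.94/6.2688)^(-2.3071) = 17.195 g.
C = m/V = 17.195/6.2688 = 2.7430 g/m³.

2.74 g/m³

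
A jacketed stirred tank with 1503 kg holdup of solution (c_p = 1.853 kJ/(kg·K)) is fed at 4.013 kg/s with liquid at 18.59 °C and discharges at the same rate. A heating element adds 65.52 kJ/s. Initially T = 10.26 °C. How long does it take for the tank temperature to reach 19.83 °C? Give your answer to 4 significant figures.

306.0 s

M c_p dT/dt = ṁ c_p (T_in − T) + Q̇.
τ = M/ṁ = 374.533 s; T_ss = T_in + Q̇/(ṁ c_p) = 27.4011 °C.
T(t) = T_ss + (T₀ − T_ss) e^(−t/τ). Set T = 19.83:
e^(−t/τ) = (19.83 − 27.4011)/(10.26 − 27.4011) = 0.441692
t = −374.533 · ln(0.441692) = 306.046 s.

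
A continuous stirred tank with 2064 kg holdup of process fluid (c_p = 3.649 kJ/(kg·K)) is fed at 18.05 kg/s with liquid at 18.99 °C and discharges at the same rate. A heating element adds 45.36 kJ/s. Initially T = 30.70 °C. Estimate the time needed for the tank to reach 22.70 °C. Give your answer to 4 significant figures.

M c_p dT/dt = ṁ c_p (T_in − T) + Q̇.
τ = M/ṁ = 114.349 s; T_ss = T_in + Q̇/(ṁ c_p) = 19.6787 °C.
T(t) = T_ss + (T₀ − T_ss) e^(−t/τ). Set T = 22.70:
e^(−t/τ) = (22.70 − 19.6787)/(30.70 − 19.6787) = 0.274134
t = −114.349 · ln(0.274134) = 147.984 s.

148.0 s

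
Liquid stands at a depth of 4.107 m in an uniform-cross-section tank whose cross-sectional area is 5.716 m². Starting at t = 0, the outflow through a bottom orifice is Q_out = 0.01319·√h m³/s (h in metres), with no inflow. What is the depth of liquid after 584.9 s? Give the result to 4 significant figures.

With no inflow, A dh/dt = −0.01319 √h.
∫ h^(−1/2) dh = −(0.01319/A) ∫ dt, giving 2√h = 2√h₀ − (0.01319/A) t.
√h = √4.107 − 0.01319·584.9/(2·5.716) = 2.02657 − 0.674845 = 1.35173.
h = 1.35173² = 1.82717 m.

1.827 m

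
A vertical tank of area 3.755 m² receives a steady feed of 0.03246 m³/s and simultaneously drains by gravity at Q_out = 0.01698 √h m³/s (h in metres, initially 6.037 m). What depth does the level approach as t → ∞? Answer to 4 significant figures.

Accumulation of liquid (constant cross-section A): A dh/dt = Q_in − 0.01698 √h. At steady state dh/dt = 0:
Q_in = 0.01698 √h_ss ⇒ √h_ss = 0.03246/0.01698 = 1.91166.
h_ss = 1.91166² = 3.65445 m. (Since h₀ = 6.037 m > h_ss, the level will fall toward this value.)

3.654 m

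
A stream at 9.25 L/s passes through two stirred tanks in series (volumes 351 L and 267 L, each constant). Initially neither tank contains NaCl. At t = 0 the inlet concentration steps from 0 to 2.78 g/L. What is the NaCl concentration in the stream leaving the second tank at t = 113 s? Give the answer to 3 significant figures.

2.36 g/L

Each tank obeys Vᵢ dCᵢ/dt = Q(Cᵢ₋₁ − Cᵢ), so τᵢ = Vᵢ/Q.
τ₁ = 351/9.25 = 37.946 s; τ₂ = 267/9.25 = 28.865 s.
Solving the cascade with C₁(0)=C₂(0)=0 gives C₂(t) = C_in[1 − (τ₁ e^(−t/τ₁) − τ₂ e^(−t/τ₂))/(τ₁ − τ₂)].
At t = 113: e^(−t/τ₁) = 0.050899, e^(−t/τ₂) = 0.019945.
C₂ = 2.78·[1 − (37.946·0.050899 − 28.865·0.019945)/(9.0811)] = 2.78·0.85071 = 2.3650 g/L.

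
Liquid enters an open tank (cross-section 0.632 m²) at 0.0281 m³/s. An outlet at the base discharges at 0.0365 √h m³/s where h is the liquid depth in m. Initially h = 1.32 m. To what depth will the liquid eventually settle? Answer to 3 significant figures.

0.593 m

Unsteady balance on liquid volume: A dh/dt = Q_in − 0.0365 √h. At steady state dh/dt = 0:
Q_in = 0.0365 √h_ss ⇒ √h_ss = 0.0281/0.0365 = 0.76986.
h_ss = 0.76986² = 0.59269 m. (Since h₀ = 1.32 m > h_ss, the level will fall toward this value.)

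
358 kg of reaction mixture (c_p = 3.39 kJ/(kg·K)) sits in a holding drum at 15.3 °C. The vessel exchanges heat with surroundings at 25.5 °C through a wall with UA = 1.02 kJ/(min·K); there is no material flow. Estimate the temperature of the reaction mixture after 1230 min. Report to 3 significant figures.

21.9 °C

M c_p dT/dt = −UA(T − T_amb).
dT/dt = (T_ss − T)/τ with T_ss = T_amb = 25.500 °C, τ = M c_p/UA = 358·3.39/1.02 = 1189.8 min.
Integrating: T(t) = T_ss + (T₀ − T_ss) e^(−t/τ).
T(1230) = 25.500 + (-10.200)·0.35566 = 21.872 °C.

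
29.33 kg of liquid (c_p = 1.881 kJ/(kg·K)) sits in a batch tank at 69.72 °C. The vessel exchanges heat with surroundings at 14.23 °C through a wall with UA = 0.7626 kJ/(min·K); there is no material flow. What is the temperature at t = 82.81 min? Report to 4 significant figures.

31.89 °C

M c_p dT/dt = −UA(T − T_amb).
dT/dt = (T_ss − T)/τ with T_ss = T_amb = 14.2300 °C, τ = M c_p/UA = 29.33·1.881/0.7626 = 72.3443 min.
Integrating: T(t) = T_ss + (T₀ − T_ss) e^(−t/τ).
T(82.81) = 14.2300 + (55.4900)·0.318330 = 31.8941 °C.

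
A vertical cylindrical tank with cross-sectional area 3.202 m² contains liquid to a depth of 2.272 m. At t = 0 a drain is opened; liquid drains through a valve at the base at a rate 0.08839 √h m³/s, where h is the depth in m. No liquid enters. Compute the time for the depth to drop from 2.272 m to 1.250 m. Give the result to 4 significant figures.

28.20 s

Volume balance on the tank: A dh/dt = −0.08839 √h.
This is separable: 2 d(√h)/dt = −0.08839/A, so √h = √h₀ − (0.08839/(2A)) t.
t = 2A(√h₀ − √h)/0.08839 = 2·3.202·(√2.272 − √1.250)/0.08839
  = 6.40400 × (1.50732 − 1.11803) / 0.08839 = 28.2041 s.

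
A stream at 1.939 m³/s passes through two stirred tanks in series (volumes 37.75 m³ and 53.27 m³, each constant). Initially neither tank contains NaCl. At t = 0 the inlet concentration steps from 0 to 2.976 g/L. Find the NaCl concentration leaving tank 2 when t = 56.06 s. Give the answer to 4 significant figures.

Species balance on tank i: dCᵢ/dt = (Cᵢ₋₁ − Cᵢ)/τᵢ with τᵢ = Vᵢ/Q.
τ₁ = 37.75/1.939 = 19.4688 s; τ₂ = 53.27/1.939 = 27.4729 s.
Tank 1: C₁ = C_in(1 − e^(−t/τ₁)). Tank 2 (τ₁ ≠ τ₂): C₂ = C_in[1 − (τ₁ e^(−t/τ₁) − τ₂ e^(−t/τ₂))/(τ₁ − τ₂)].
At t = 56.06: e^(−t/τ₁) = 0.0561640, e^(−t/τ₂) = 0.129957.
C₂ = 2.976·[1 − (19.4688·0.0561640 − 27.4729·0.129957)/(-8.00413)] = 2.976·0.690554 = 2.05509 g/L.

2.055 g/L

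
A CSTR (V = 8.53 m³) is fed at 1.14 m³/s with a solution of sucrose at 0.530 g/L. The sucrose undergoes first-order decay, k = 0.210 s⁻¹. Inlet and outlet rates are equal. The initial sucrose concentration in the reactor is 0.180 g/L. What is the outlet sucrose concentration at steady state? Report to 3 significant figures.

V dC/dt = Q(C_in − C) − k V C.
At steady state: 0 = Q C_in − (Q + kV) C_ss, so C_ss = Q C_in/(Q + kV).
C_ss = 1.14·0.530/(1.14 + 0.210·8.53) = 0.60420/2.9313 = 0.20612 g/L.

0.206 g/L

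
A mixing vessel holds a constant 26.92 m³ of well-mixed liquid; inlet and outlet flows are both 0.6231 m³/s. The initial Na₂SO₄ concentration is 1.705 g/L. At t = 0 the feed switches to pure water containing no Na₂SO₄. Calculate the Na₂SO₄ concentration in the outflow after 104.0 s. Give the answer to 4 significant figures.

Unsteady species balance (constant V, well mixed): V dC/dt = Q(C_in − C).
Time constant τ = V/Q = 26.92/0.6231 = 43.2033 s.
Solution: C(t) = C_in + (C₀ − C_in) e^(−t/τ).
C(104.0) = 0 + (1.705 − 0)·e^(−104.0/43.2033) = 0 + (1.70500)·0.0900652 = 0.153561 g/L.

0.1536 g/L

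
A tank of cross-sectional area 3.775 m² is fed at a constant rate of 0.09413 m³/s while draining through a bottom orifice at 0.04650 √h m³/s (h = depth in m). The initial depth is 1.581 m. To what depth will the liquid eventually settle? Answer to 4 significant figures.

Mass balance (ρ constant): A dh/dt = Q_in − 0.04650 √h. At steady state dh/dt = 0:
Q_in = 0.04650 √h_ss ⇒ √h_ss = 0.09413/0.04650 = 2.02430.
h_ss = 2.02430² = 4.09779 m. (Since h₀ = 1.581 m < h_ss, the level will rise toward this value.)

4.098 m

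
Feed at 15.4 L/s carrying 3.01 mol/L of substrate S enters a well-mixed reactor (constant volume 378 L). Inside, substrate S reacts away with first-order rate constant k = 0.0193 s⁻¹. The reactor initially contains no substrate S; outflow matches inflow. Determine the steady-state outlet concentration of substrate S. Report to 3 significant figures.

2.04 mol/L

Species balance: V dC/dt = Q C_in − Q C − k V C.
At steady state: 0 = Q C_in − (Q + kV) C_ss, so C_ss = Q C_in/(Q + kV).
C_ss = 15.4·3.01/(15.4 + 0.0193·378) = 46.354/22.695 = 2.0424 mol/L.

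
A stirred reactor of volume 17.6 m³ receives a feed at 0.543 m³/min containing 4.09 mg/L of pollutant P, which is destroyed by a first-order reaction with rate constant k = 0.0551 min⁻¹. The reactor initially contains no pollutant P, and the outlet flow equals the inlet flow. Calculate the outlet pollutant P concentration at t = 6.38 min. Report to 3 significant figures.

0.620 mg/L

Accumulation = in − out − consumed: V dC/dt = Q C_in − Q C − k V C.
This is linear with rate a = Q/V + k = 0.085952 min⁻¹.
C_ss = Q C_in/(Q + kV) = 1.4681 mg/L; C(t) = C_ss + (C₀ − C_ss) e^(−a t).
C(6.38) = 1.4681 + (-1.4681)·e^(−0.085952·6.38) = 1.4681 + (-1.4681)·0.57789 = 0.61970 mg/L.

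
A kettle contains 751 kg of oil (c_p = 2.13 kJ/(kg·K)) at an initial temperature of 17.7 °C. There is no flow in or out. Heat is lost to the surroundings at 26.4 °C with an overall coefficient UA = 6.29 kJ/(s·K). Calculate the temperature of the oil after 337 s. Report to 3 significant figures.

Lumped-capacitance energy balance: M c_p dT/dt = UA(T_amb − T).
dT/dt = (T_ss − T)/τ with T_ss = T_amb = 26.400 °C, τ = M c_p/UA = 751·2.13/6.29 = 254.31 s.
Integrating: T(t) = T_ss + (T₀ − T_ss) e^(−t/τ).
T(337) = 26.400 + (-8.7000)·0.26577 = 24.088 °C.

24.1 °C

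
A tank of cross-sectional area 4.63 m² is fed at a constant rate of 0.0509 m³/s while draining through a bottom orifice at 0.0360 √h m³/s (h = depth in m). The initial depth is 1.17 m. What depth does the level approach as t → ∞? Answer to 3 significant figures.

2.00 m

Level balance: A dh/dt = 0.0509 − 0.0360 √h. Setting dh/dt = 0:
Q_in = 0.0360 √h_ss ⇒ √h_ss = 0.0509/0.0360 = 1.4139.
h_ss = 1.4139² = 1.9991 m. (Since h₀ = 1.17 m < h_ss, the level will rise toward this value.)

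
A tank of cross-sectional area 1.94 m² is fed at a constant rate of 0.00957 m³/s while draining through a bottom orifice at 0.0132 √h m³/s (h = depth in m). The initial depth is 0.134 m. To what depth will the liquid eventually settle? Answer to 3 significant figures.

0.526 m

Mass balance (ρ constant): A dh/dt = Q_in − 0.0132 √h. At steady state dh/dt = 0:
Q_in = 0.0132 √h_ss ⇒ √h_ss = 0.00957/0.0132 = 0.72500.
h_ss = 0.72500² = 0.52563 m. (Since h₀ = 0.134 m < h_ss, the level will rise toward this value.)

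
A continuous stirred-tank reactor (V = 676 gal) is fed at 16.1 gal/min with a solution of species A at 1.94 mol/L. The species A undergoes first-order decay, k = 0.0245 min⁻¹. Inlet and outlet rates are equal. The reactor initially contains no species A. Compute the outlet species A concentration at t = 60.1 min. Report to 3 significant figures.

Accumulation = in − out − consumed: V dC/dt = Q C_in − Q C − k V C.
This is linear with rate a = Q/V + k = 0.048317 min⁻¹.
C_ss = Q C_in/(Q + kV) = 0.95628 mol/L; C(t) = C_ss + (C₀ − C_ss) e^(−a t).
C(60.1) = 0.95628 + (-0.95628)·e^(−0.048317·60.1) = 0.95628 + (-0.95628)·0.054813 = 0.90386 mol/L.

0.904 mol/L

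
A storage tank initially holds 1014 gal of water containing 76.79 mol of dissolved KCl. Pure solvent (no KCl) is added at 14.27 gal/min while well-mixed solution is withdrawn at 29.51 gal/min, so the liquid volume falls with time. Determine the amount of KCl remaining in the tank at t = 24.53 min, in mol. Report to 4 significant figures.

31.52 mol

Total volume: dV/dt = Q_in − Q_out = -15.2400 gal/min, so V(t) = 1014 − 15.2400 t and V(24.53) = 640.163 gal.
No KCl enters, so dm/dt = −Q_out · (m/V).
Separate: dm/m = −Q_out dt/V(t) ⇒ ln(m/m₀) = −(Q_out/(Q_in−Q_out)) ln(V/V₀).
m = m₀ (V₀/V)^(Q_out/(Q_in−Q_out)) = 76.79 × (1014/640.163)^(-1.93635) = 31.5154 mol.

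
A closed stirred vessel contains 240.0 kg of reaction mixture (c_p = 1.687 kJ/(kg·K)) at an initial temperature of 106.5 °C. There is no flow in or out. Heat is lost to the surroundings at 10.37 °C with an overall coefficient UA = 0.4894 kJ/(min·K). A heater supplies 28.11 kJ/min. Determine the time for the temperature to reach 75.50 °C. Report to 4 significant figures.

Lumped-capacitance energy balance: M c_p dT/dt = UA(T_amb − T) + Q̇.
τ = M c_p/UA = 827.299 min; T_ss = T_amb + Q̇/UA = 10.37 + 28.11/0.4894 = 67.8077 °C.
T(t) = T_ss + (T₀ − T_ss)e^(−t/τ); set T = 75.50:
t = −τ ln[(T − T_ss)/(T₀ − T_ss)] = −827.299 · ln(0.198807) = 1336.43 min.

1336 min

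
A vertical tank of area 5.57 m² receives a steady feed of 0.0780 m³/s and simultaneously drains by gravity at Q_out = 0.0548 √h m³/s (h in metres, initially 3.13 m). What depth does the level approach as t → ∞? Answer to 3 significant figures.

A dh/dt = Q_in − 0.0548 √h. Steady state requires inflow = outflow:
Q_in = 0.0548 √h_ss ⇒ √h_ss = 0.0780/0.0548 = 1.4234.
h_ss = 1.4234² = 2.0259 m. (Since h₀ = 3.13 m > h_ss, the level will fall toward this value.)

2.03 m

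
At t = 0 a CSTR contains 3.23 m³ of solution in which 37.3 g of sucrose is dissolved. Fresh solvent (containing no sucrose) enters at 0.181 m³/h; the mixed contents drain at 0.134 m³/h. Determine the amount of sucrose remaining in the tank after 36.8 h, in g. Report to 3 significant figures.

Let m(t) be the amount of sucrose. Volume: V(t) = V₀ + (Q_in − Q_out) t = 3.23 + 0.047000 t; V(36.8) = 4.9596 m³.
No sucrose enters, so dm/dt = −Q_out · (m/V).
Separate: dm/m = −Q_out dt/V(t) ⇒ ln(m/m₀) = −(Q_out/(Q_in−Q_out)) ln(V/V₀).
m = m₀ (V₀/V)^(Q_out/(Q_in−Q_out)) = 37.3 × (3.23/4.9596)^(2.8511) = 10.983 g.

11.0 g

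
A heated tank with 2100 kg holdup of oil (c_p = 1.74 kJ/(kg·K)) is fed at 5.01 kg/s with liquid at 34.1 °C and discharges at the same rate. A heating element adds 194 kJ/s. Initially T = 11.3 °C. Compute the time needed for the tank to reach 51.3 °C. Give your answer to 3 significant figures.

917 s

M c_p dT/dt = ṁ c_p (T_in − T) + Q̇.
τ = M/ṁ = 419.16 s; T_ss = T_in + Q̇/(ṁ c_p) = 56.354 °C.
T(t) = T_ss + (T₀ − T_ss) e^(−t/τ). Set T = 51.3:
e^(−t/τ) = (51.3 − 56.354)/(11.3 − 56.354) = 0.11218
t = −419.16 · ln(0.11218) = 916.97 s.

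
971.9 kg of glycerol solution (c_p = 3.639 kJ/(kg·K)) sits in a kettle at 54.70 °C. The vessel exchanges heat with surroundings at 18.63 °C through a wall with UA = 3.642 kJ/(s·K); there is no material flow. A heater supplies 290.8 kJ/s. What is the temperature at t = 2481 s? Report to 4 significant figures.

Lumped-capacitance energy balance: M c_p dT/dt = UA(T_amb − T) + Q̇.
dT/dt = (T_ss − T)/τ with T_ss = T_amb + Q̇/UA = 18.63 + 290.8/3.642 = 98.4762 °C, τ = M c_p/UA = 971.9·3.639/3.642 = 971.099 s.
Solution: T(t) = T_ss + (T₀ − T_ss) e^(−t/τ).
T(2481) = 98.4762 + (-43.7762)·0.0777050 = 95.0746 °C.

95.07 °C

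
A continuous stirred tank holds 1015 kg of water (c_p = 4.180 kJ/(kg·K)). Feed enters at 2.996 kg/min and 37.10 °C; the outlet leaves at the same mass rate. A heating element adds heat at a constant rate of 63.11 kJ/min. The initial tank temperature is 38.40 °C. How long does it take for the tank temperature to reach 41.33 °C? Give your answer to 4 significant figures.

518.5 min

M c_p dT/dt = ṁ c_p (T_in − T) + Q̇.
τ = M/ṁ = 338.785 min; T_ss = T_in + Q̇/(ṁ c_p) = 42.1394 °C.
T(t) = T_ss + (T₀ − T_ss) e^(−t/τ). Set T = 41.33:
e^(−t/τ) = (41.33 − 42.1394)/(38.40 − 42.1394) = 0.216455
t = −338.785 · ln(0.216455) = 518.468 min.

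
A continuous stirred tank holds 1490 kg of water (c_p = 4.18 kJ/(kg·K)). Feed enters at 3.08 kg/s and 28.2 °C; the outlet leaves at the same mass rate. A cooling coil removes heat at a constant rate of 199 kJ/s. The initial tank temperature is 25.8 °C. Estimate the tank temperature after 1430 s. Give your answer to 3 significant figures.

Unsteady energy balance on the tank contents: M c_p dT/dt = ṁ c_p (T_in − T) − 199.
τ = M/ṁ = 483.77 s; T_ss = T_in − Q̇/(ṁ c_p) = 28.2 − 199/(3.08·4.18) = 12.743 °C.
Integrating: T(t) = T_ss + (T₀ − T_ss) e^(−t/τ).
T(1430) = 12.743 + (13.057)·e^(−1430/483.77) = 12.743 + (13.057)·0.052028 = 13.422 °C.

13.4 °C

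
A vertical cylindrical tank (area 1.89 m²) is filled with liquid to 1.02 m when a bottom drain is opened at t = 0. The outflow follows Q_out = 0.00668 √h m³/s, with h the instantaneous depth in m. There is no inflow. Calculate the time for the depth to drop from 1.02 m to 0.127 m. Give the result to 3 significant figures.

A dh/dt = −Q_out = −0.00668 √h.
Separate and integrate: 2(√h − √h₀) = −(0.00668/A) t.
t = 2A(√h₀ − √h)/0.00668 = 2·1.89·(√1.02 − √0.127)/0.00668
  = 3.7800 × (1.0100 − 0.35637) / 0.00668 = 369.84 s.

370 s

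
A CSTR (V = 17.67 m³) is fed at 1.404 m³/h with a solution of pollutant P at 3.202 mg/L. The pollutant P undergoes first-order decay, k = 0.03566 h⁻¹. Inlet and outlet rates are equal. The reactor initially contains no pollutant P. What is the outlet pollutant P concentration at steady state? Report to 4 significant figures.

2.210 mg/L

V dC/dt = Q(C_in − C) − k V C.
At steady state: 0 = Q C_in − (Q + kV) C_ss, so C_ss = Q C_in/(Q + kV).
C_ss = 1.404·3.202/(1.404 + 0.03566·17.67) = 4.49561/2.03411 = 2.21011 mg/L.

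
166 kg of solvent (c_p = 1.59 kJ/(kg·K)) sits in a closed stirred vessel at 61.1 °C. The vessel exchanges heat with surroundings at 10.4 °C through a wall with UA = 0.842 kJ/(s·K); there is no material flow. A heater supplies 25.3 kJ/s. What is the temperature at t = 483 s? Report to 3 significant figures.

44.9 °C

Heat balance on the well-mixed liquid: M c_p dT/dt = −UA(T − T_amb) + Q̇.
dT/dt = (T_ss − T)/τ with T_ss = T_amb + Q̇/UA = 10.4 + 25.3/0.842 = 40.448 °C, τ = M c_p/UA = 166·1.59/0.842 = 313.47 s.
This is linear first-order; T(t) = T_ss + (T₀ − T_ss) e^(−t/τ).
T(483) = 40.448 + (20.652)·0.21420 = 44.871 °C.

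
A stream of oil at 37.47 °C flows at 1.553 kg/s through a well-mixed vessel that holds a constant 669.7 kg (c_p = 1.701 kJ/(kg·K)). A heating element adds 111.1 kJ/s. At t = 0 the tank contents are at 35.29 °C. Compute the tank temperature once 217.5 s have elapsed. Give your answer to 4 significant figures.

52.81 °C

Heat balance on the well-mixed liquid: M c_p dT/dt = ṁ c_p (T_in − T) + 111.1.
τ = M/ṁ = 431.230 s; T_ss = T_in + Q̇/(ṁ c_p) = 37.47 + 111.1/(1.553·1.701) = 79.5270 °C.
Solution: T(t) = T_ss + (T₀ − T_ss) e^(−t/τ).
T(217.5) = 79.5270 + (-44.2370)·e^(−217.5/431.230) = 79.5270 + (-44.2370)·0.603885 = 52.8129 °C.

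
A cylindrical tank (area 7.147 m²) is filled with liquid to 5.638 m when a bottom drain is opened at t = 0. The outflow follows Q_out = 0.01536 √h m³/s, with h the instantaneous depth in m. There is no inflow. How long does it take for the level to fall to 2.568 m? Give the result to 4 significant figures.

718.4 s

With no inflow, A dh/dt = −0.01536 √h.
∫ h^(−1/2) dh = −(0.01536/A) ∫ dt, giving 2√h = 2√h₀ − (0.01536/A) t.
t = 2A(√h₀ − √h)/0.01536 = 2·7.147·(√5.638 − √2.568)/0.01536
  = 14.2940 × (2.37445 − 1.60250) / 0.01536 = 718.375 s.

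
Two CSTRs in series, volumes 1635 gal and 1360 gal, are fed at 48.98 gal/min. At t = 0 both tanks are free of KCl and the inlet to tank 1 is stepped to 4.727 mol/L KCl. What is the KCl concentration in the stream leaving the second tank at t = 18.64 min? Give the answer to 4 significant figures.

0.5946 mol/L

Species balance on tank i: dCᵢ/dt = (Cᵢ₋₁ − Cᵢ)/τᵢ with τᵢ = Vᵢ/Q.
τ₁ = 1635/48.98 = 33.3810 min; τ₂ = 1360/48.98 = 27.7664 min.
Solving the cascade with C₁(0)=C₂(0)=0 gives C₂(t) = C_in[1 − (τ₁ e^(−t/τ₁) − τ₂ e^(−t/τ₂))/(τ₁ − τ₂)].
At t = 18.64: e^(−t/τ₁) = 0.572123, e^(−t/τ₂) = 0.511037.
C₂ = 4.727·[1 − (33.3810·0.572123 − 27.7664·0.511037)/(5.61454)] = 4.727·0.125779 = 0.594558 mol/L.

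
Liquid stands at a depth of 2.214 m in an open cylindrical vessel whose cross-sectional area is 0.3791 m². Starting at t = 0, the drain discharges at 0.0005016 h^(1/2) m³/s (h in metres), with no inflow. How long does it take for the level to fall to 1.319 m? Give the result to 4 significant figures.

A dh/dt = −Q_out = −0.0005016 √h.
∫ h^(−1/2) dh = −(0.0005016/A) ∫ dt, giving 2√h = 2√h₀ − (0.0005016/A) t.
t = 2A(√h₀ − √h)/0.0005016 = 2·0.3791·(√2.214 − √1.319)/0.0005016
  = 0.758200 × (1.48795 − 1.14848) / 0.0005016 = 513.137 s.

513.1 s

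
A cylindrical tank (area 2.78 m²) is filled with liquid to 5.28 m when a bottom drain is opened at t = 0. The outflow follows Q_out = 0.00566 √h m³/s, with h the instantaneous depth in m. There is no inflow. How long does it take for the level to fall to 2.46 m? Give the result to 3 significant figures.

With no inflow, A dh/dt = −0.00566 √h.
This is separable: 2 d(√h)/dt = −0.00566/A, so √h = √h₀ − (0.00566/(2A)) t.
t = 2A(√h₀ − √h)/0.00566 = 2·2.78·(√5.28 − √2.46)/0.00566
  = 5.5600 × (2.2978 − 1.5684) / 0.00566 = 716.50 s.

716 s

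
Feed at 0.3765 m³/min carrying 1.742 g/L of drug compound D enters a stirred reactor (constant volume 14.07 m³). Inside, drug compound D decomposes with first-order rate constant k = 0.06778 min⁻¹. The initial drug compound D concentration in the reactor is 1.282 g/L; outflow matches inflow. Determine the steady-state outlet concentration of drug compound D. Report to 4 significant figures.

0.4931 g/L

Accumulation = in − out − consumed: V dC/dt = Q C_in − Q C − k V C.
Steady state (dC/dt = 0): C_ss = Q C_in/(Q + kV) = C_in/(1 + kV/Q).
C_ss = 0.3765·1.742/(0.3765 + 0.06778·14.07) = 0.655863/1.33016 = 0.493069 g/L.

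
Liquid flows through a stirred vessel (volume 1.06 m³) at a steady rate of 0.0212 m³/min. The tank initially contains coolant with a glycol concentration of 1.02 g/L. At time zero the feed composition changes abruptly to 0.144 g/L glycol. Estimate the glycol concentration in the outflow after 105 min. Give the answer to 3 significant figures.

Transient balance on the dissolved component: V dC/dt = Q(C_in − C).
Time constant τ = V/Q = 1.06/0.0212 = 50.000 min.
Integrating: C(t) = C_in + (C₀ − C_in) e^(−t/τ).
C(105) = 0.144 + (1.02 − 0.144)·e^(−105/50.000) = 0.144 + (0.87600)·0.12246 = 0.25127 g/L.

0.251 g/L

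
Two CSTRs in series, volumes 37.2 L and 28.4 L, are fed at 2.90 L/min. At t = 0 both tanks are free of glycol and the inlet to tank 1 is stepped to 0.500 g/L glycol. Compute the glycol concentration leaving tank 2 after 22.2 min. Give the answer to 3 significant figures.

0.293 g/L

Each tank obeys Vᵢ dCᵢ/dt = Q(Cᵢ₋₁ − Cᵢ), so τᵢ = Vᵢ/Q.
τ₁ = 37.2/2.90 = 12.828 min; τ₂ = 28.4/2.90 = 9.7931 min.
Solving the cascade with C₁(0)=C₂(0)=0 gives C₂(t) = C_in[1 − (τ₁ e^(−t/τ₁) − τ₂ e^(−t/τ₂))/(τ₁ − τ₂)].
At t = 22.2: e^(−t/τ₁) = 0.17717, e^(−t/τ₂) = 0.10363.
C₂ = 0.500·[1 − (12.828·0.17717 − 9.7931·0.10363)/(3.0345)] = 0.500·0.58551 = 0.29275 g/L.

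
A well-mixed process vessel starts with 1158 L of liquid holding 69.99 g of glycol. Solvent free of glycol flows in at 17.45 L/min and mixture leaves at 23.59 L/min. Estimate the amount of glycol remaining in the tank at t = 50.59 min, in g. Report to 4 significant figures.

21.08 g

Let m(t) be the amount of glycol. Volume: V(t) = V₀ + (Q_in − Q_out) t = 1158 − 6.14000 t; V(50.59) = 847.377 L.
Species balance (pure solvent in): dm/dt = −Q_out · m/V(t).
dm/m = −Q_out dt/(V₀ − 6.14000 t); integrating gives ln(m/m₀) = −(Q_out/(Q_in−Q_out)) ln(V/V₀).
m = m₀ (V₀/V)^(Q_out/(Q_in−Q_out)) = 69.99 × (1158/847.377)^(-3.84202) = 21.0832 g.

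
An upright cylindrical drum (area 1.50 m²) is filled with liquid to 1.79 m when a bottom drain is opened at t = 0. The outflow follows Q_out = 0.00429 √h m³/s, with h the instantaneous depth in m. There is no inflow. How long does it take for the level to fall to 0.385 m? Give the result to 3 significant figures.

A dh/dt = −Q_out = −0.00429 √h.
∫ h^(−1/2) dh = −(0.00429/A) ∫ dt, giving 2√h = 2√h₀ − (0.00429/A) t.
t = 2A(√h₀ − √h)/0.00429 = 2·1.50·(√1.79 − √0.385)/0.00429
  = 3.0000 × (1.3379 − 0.62048) / 0.00429 = 501.70 s.

502 s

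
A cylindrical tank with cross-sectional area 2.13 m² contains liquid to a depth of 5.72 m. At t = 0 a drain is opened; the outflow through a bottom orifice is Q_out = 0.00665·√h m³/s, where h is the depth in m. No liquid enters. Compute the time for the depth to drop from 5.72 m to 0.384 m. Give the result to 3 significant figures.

1140 s

A dh/dt = −Q_out = −0.00665 √h.
∫ h^(−1/2) dh = −(0.00665/A) ∫ dt, giving 2√h = 2√h₀ − (0.00665/A) t.
t = 2A(√h₀ − √h)/0.00665 = 2·2.13·(√5.72 − √0.384)/0.00665
  = 4.2600 × (2.3917 − 0.61968) / 0.00665 = 1135.1 s.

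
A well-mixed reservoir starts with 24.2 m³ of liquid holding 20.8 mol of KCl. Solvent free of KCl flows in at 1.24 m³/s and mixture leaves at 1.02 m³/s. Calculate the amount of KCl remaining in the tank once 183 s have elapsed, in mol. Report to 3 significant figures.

0.222 mol

Let m(t) be the amount of KCl. Volume: V(t) = V₀ + (Q_in − Q_out) t = 24.2 + 0.22000 t; V(183) = 64.460 m³.
Solute balance: dm/dt = 0 − Q_out C = −Q_out m/V(t).
dm/m = −Q_out dt/(V₀ + 0.22000 t); integrating gives ln(m/m₀) = −(Q_out/(Q_in−Q_out)) ln(V/V₀).
m = m₀ (V₀/V)^(Q_out/(Q_in−Q_out)) = 20.8 × (24.2/64.460)^(4.6364) = 0.22152 mol.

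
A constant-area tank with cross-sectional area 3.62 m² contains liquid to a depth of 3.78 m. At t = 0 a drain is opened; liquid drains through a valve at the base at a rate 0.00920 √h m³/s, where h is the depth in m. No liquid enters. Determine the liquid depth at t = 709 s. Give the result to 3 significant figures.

1.09 m

A dh/dt = −Q_out = −0.00920 √h.
Separate and integrate: 2(√h − √h₀) = −(0.00920/A) t.
√h = √3.78 − 0.00920·709/(2·3.62) = 1.9442 − 0.90094 = 1.0433.
h = 1.0433² = 1.0884 m.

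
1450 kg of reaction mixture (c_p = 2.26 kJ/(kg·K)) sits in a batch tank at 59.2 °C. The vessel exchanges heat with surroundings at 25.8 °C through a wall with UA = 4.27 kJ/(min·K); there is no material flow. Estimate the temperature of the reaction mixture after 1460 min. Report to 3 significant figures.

30.8 °C

First-law balance (no shaft work): M c_p dT/dt = −UA(T − T_amb).
dT/dt = (T_ss − T)/τ with T_ss = T_amb = 25.800 °C, τ = M c_p/UA = 1450·2.26/4.27 = 767.45 min.
Solution: T(t) = T_ss + (T₀ − T_ss) e^(−t/τ).
T(1460) = 25.800 + (33.400)·0.14921 = 30.784 °C.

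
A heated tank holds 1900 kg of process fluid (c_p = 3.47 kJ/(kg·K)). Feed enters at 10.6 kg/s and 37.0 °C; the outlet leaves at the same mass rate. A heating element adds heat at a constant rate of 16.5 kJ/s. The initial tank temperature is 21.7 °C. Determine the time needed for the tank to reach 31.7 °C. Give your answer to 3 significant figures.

M c_p dT/dt = ṁ c_p (T_in − T) + Q̇.
τ = M/ṁ = 179.25 s; T_ss = T_in + Q̇/(ṁ c_p) = 37.449 °C.
T(t) = T_ss + (T₀ − T_ss) e^(−t/τ). Set T = 31.7:
e^(−t/τ) = (31.7 − 37.449)/(21.7 − 37.449) = 0.36502
t = −179.25 · ln(0.36502) = 180.64 s.

181 s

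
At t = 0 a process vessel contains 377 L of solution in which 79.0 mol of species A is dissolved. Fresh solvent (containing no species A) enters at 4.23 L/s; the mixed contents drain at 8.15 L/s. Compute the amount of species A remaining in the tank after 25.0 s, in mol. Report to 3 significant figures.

Total volume: dV/dt = Q_in − Q_out = -3.9200 L/s, so V(t) = 377 − 3.9200 t and V(25.0) = 279.00 L.
No species A enters, so dm/dt = −Q_out · (m/V).
Separate: dm/m = −Q_out dt/V(t) ⇒ ln(m/m₀) = −(Q_out/(Q_in−Q_out)) ln(V/V₀).
m = m₀ (V₀/V)^(Q_out/(Q_in−Q_out)) = 79.0 × (377/279.00)^(-2.0791) = 42.249 mol.

42.2 mol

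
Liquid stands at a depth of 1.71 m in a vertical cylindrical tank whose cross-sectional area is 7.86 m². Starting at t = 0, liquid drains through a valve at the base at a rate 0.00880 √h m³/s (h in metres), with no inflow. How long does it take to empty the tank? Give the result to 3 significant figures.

A dh/dt = −Q_out = −0.00880 √h.
This is separable: 2 d(√h)/dt = −0.00880/A, so √h = √h₀ − (0.00880/(2A)) t.
Tank is empty when √h = 0: t_empty = 2A√h₀/0.00880.
t_empty = 2·7.86·√1.71/0.00880 = 15.720·1.3077/0.00880 = 2336.0 s.

2340 s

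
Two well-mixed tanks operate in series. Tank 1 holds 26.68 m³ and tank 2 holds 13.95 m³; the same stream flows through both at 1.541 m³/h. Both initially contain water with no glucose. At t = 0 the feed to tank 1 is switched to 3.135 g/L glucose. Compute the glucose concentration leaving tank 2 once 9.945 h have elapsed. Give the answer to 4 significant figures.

Species balance on tank i: dCᵢ/dt = (Cᵢ₋₁ − Cᵢ)/τᵢ with τᵢ = Vᵢ/Q.
τ₁ = 26.68/1.541 = 17.3134 h; τ₂ = 13.95/1.541 = 9.05256 h.
Tank 1: C₁ = C_in(1 − e^(−t/τ₁)). Tank 2 (τ₁ ≠ τ₂): C₂ = C_in[1 − (τ₁ e^(−t/τ₁) − τ₂ e^(−t/τ₂))/(τ₁ − τ₂)].
At t = 9.945: e^(−t/τ₁) = 0.563037, e^(−t/τ₂) = 0.333343.
C₂ = 3.135·[1 − (17.3134·0.563037 − 9.05256·0.333343)/(8.26087)] = 3.135·0.185255 = 0.580775 g/L.

0.5808 g/L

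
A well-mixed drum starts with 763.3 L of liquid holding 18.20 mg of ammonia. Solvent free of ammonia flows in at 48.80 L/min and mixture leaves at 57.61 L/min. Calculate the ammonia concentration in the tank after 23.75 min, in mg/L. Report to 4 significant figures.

0.004043 mg/L

Let m(t) be the amount of ammonia. Volume: V(t) = V₀ + (Q_in − Q_out) t = 763.3 − 8.81000 t; V(23.75) = 554.062 L.
Solute balance: dm/dt = 0 − Q_out C = −Q_out m/V(t).
Separate: dm/m = −Q_out dt/V(t) ⇒ ln(m/m₀) = −(Q_out/(Q_in−Q_out)) ln(V/V₀).
m = m₀ (V₀/V)^(Q_out/(Q_in−Q_out)) = 18.20 × (763.3/554.062)^(-6.53916) = 2.23994 mg.
C = m/V = 2.23994/554.062 = 0.00404275 mg/L.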